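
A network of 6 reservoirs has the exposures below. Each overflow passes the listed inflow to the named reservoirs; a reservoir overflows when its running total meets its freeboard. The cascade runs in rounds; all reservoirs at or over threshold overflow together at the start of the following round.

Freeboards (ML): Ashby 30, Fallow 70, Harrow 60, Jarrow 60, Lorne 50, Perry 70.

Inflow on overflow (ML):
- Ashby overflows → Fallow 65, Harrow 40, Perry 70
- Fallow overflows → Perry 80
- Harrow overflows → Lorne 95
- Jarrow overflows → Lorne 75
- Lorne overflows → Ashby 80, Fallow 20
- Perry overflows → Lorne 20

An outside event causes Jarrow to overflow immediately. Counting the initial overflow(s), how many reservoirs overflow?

5

Round 1 — Jarrow overflows (initial).
  Lorne: +75 → 75 ≥ 50
Round 2 — Lorne overflows.
  Ashby: +80 → 80 ≥ 30
  Fallow: +20 → 20 < 70
Round 3 — Ashby overflows.
  Fallow: +65 → 85 ≥ 70
  Harrow: +40 → 40 < 60
  Perry: +70 → 70 ≥ 70
Round 4 — Fallow, Perry overflow.
No further overflows.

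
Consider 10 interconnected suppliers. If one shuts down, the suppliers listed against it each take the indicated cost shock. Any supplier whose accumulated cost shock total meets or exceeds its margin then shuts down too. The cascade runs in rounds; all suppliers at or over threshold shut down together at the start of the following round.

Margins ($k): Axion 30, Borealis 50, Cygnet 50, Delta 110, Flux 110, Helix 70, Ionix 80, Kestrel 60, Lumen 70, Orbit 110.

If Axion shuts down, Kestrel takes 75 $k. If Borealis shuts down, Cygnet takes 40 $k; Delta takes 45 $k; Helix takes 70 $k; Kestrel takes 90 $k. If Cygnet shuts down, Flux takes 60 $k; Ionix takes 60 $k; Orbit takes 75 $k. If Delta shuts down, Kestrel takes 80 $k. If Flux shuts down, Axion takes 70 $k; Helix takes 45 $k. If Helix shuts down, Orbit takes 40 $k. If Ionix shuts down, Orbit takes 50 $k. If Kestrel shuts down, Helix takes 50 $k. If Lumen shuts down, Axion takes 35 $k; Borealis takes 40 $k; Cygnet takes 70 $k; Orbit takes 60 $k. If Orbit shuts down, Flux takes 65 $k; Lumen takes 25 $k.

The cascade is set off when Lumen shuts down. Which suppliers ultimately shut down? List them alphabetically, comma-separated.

Round 1 — Lumen shuts down (initial).
  Axion: +35 → 35 ≥ 30
  Borealis: +40 → 40 < 50
  Cygnet: +70 → 70 ≥ 50
  Orbit: +60 → 60 < 110
Round 2 — Axion, Cygnet shut down.
  Flux: +60 → 60 < 110
  Ionix: +60 → 60 < 80
  Kestrel: +75 → 75 ≥ 60
  Orbit: +75 → 135 ≥ 110
Round 3 — Kestrel, Orbit shut down.
  Flux: +65 → 125 ≥ 110
  Helix: +50 → 50 < 70
Round 4 — Flux shuts down.
  Helix: +45 → 95 ≥ 70
Round 5 — Helix shuts down.
No further shutdowns.

Axion, Cygnet, Flux, Helix, Kestrel, Lumen, Orbit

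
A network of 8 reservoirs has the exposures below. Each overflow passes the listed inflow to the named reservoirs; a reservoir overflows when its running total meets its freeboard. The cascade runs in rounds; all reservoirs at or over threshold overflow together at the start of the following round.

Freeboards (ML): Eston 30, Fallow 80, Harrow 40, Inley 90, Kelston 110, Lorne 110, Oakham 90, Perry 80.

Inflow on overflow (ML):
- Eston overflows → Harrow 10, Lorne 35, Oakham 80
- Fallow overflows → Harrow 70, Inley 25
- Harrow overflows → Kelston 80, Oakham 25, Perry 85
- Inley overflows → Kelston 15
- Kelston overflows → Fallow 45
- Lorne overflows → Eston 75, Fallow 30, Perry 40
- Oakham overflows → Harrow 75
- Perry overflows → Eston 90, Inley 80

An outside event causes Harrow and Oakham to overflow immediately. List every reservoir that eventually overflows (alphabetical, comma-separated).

Eston, Harrow, Oakham, Perry

Round 1 — Harrow, Oakham overflow (initial).
  Kelston: +80 → 80 < 110
  Perry: +85 → 85 ≥ 80
Round 2 — Perry overflows.
  Eston: +90 → 90 ≥ 30
  Inley: +80 → 80 < 90
Round 3 — Eston overflows.
  Lorne: +35 → 35 < 110
No further overflows.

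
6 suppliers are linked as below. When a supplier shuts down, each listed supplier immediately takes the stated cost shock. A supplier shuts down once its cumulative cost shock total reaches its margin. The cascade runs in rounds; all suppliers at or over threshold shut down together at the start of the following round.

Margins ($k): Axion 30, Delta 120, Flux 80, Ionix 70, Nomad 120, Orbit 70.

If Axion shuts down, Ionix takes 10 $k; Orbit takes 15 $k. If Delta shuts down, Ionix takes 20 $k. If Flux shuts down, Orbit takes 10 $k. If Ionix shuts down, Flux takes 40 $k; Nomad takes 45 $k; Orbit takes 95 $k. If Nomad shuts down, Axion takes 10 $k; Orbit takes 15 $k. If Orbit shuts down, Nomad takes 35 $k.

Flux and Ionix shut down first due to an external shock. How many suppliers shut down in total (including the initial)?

Round 1 — Flux, Ionix shut down (initial).
  Nomad: +45 → 45 < 120
  Orbit: +10+95 → 105 ≥ 70
Round 2 — Orbit shuts down.
  Nomad: +35 → 80 < 120
No further shutdowns.

3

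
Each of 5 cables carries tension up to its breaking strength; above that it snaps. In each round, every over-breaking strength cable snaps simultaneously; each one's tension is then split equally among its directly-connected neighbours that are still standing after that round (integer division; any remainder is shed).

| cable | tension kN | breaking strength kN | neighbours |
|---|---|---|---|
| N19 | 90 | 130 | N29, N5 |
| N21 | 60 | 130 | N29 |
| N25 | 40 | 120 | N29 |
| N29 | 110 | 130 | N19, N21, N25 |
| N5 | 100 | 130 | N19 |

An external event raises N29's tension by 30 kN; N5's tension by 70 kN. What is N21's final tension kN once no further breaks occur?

Round 1 — N29 at 140 > 130; N5 at 170 > 130. N29, N5 snap.
  N29 sheds 140 kN to N19, N21, N25: 46 each (2 lost).
    N19: 90+46 = 136 > 130
    N21: 60+46 = 106 ≤ 130
    N25: 40+46 = 86 ≤ 120
  N5 sheds 170 kN to N19: 170 each.
    N19: 136+170 = 306 > 130
Round 2 — N19 snaps.
  N19 sheds 306 kN: no online neighbours, lost.
No further breaks.

106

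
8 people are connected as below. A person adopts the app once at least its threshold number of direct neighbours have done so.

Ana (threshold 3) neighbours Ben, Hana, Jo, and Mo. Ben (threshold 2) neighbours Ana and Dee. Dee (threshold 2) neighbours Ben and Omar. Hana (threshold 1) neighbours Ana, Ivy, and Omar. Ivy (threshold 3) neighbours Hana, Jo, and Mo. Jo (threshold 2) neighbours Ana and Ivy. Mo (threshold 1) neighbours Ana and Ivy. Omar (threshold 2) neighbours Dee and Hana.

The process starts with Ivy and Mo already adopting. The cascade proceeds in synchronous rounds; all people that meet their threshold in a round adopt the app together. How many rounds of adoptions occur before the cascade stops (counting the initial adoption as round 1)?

2

Round 1 — Ivy, Mo adopt the app (initial).
Round 2 — checking thresholds:
  Ana: 1 of 4 neighbours < 3, holds.
  Hana: 1 of 3 neighbours ≥ 1, adopts the app.
  Jo: 1 of 2 neighbours < 2, holds.
Round 3 — no new adoptions; cascade stops.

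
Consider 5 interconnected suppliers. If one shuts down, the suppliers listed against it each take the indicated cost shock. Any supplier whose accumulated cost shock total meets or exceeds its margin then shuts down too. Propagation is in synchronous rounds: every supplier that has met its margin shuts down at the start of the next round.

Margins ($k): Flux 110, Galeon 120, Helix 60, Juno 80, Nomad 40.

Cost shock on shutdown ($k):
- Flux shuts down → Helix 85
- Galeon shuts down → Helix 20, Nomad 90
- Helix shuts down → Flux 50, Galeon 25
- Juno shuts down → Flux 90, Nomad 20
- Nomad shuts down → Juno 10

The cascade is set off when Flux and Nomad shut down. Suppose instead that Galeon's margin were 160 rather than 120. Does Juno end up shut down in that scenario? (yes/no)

no

With Galeon's margin at 160:
Round 1 — Flux, Nomad shut down (initial).
  Helix: +85 → 85 ≥ 60
  Juno: +10 → 10 < 80
Round 2 — Helix shuts down.
  Galeon: +25 → 25 < 160
No further shutdowns.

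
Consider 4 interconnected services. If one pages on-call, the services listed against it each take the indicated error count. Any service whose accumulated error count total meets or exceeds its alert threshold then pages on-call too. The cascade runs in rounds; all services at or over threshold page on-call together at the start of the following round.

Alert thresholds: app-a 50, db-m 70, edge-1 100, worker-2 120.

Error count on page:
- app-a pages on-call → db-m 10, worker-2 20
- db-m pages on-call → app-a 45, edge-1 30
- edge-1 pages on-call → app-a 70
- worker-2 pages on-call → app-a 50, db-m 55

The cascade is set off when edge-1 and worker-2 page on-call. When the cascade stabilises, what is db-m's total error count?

Round 1 — edge-1, worker-2 page on-call (initial).
  app-a: +70+50 → 120 ≥ 50
  db-m: +55 → 55 < 70
Round 2 — app-a pages on-call.
  db-m: +10 → 65 < 70
No further pages.

65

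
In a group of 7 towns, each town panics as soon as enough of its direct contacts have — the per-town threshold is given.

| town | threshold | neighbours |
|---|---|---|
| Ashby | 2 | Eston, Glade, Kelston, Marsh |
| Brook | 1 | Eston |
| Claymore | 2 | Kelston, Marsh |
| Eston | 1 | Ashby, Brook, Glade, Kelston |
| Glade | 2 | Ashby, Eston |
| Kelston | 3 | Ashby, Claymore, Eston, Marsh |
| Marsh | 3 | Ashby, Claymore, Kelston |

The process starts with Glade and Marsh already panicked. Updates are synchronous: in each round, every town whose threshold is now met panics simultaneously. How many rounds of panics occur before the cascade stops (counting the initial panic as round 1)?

4

Round 1 — Glade, Marsh panic (initial).
Round 2 — checking thresholds:
  Ashby: 2 of 4 neighbours ≥ 2, panics.
  Claymore: 1 of 2 neighbours < 2, holds.
  Eston: 1 of 4 neighbours ≥ 1, panics.
  Kelston: 1 of 4 neighbours < 3, holds.
Round 3 — checking thresholds:
  Brook: 1 of 1 neighbours ≥ 1, panics.
  Claymore: 1 of 2 neighbours < 2, holds.
  Kelston: 3 of 4 neighbours ≥ 3, panics.
Round 4 — checking thresholds:
  Claymore: 2 of 2 neighbours ≥ 2, panics.
Round 5 — no new panics; cascade stops.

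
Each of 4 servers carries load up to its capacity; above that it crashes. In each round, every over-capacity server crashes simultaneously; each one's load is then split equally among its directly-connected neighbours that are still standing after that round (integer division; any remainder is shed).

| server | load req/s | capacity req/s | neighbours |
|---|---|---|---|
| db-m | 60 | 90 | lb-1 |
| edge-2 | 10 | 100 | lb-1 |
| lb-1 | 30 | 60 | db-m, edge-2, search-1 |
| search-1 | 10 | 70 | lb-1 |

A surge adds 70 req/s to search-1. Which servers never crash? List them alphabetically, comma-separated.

edge-2

Round 1 — search-1 at 80 > 70. search-1 crashes.
  search-1 sheds 80 req/s to lb-1: 80 each.
    lb-1: 30+80 = 110 > 60
Round 2 — lb-1 crashes.
  lb-1 sheds 110 req/s to db-m, edge-2: 55 each.
    db-m: 60+55 = 115 > 90
    edge-2: 10+55 = 65 ≤ 100
Round 3 — db-m crashes.
  db-m sheds 115 req/s: no online neighbours, lost.
No further crashes.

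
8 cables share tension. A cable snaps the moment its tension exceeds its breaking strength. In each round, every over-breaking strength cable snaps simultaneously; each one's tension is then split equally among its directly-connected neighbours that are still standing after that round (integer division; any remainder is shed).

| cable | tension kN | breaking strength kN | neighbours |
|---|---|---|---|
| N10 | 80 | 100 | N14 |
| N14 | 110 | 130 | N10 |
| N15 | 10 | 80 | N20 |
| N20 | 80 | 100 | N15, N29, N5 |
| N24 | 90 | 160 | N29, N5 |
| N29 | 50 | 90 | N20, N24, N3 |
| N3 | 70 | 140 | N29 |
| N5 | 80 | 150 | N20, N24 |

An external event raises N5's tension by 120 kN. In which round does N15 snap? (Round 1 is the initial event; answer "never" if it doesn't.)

Round 1 — N5 at 200 > 150. N5 snaps.
  N5 sheds 200 kN to N20, N24: 100 each.
    N20: 80+100 = 180 > 100
    N24: 90+100 = 190 > 160
Round 2 — N20, N24 snap.
  N20 sheds 180 kN to N15, N29: 90 each.
    N15: 10+90 = 100 > 80
    N29: 50+90 = 140 > 90
  N24 sheds 190 kN to N29: 190 each.
    N29: 140+190 = 330 > 90
Round 3 — N15, N29 snap.
  N15 sheds 100 kN: no online neighbours, lost.
  N29 sheds 330 kN to N3: 330 each.
    N3: 70+330 = 400 > 140
Round 4 — N3 snaps.
  N3 sheds 400 kN: no online neighbours, lost.
No further breaks.

3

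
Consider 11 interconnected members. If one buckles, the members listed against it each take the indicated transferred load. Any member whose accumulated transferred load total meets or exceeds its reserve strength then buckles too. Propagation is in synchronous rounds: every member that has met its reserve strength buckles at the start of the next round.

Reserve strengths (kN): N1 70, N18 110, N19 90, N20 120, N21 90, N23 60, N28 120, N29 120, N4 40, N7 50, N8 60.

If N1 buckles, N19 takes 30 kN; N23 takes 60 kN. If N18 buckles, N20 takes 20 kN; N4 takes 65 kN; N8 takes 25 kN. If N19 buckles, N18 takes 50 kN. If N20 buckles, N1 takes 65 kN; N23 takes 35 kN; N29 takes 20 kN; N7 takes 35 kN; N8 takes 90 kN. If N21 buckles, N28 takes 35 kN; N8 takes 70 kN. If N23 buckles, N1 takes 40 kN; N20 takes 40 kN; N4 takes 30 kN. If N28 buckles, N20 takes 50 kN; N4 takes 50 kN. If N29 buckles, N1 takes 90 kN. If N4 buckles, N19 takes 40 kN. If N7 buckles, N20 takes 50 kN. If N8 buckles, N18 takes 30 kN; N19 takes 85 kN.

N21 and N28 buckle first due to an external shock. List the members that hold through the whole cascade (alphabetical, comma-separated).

Round 1 — N21, N28 buckle (initial).
  N20: +50 → 50 < 120
  N4: +50 → 50 ≥ 40
  N8: +70 → 70 ≥ 60
Round 2 — N4, N8 buckle.
  N18: +30 → 30 < 110
  N19: +40+85 → 125 ≥ 90
Round 3 — N19 buckles.
  N18: +50 → 80 < 110
No further bucklings.

N1, N18, N20, N23, N29, N7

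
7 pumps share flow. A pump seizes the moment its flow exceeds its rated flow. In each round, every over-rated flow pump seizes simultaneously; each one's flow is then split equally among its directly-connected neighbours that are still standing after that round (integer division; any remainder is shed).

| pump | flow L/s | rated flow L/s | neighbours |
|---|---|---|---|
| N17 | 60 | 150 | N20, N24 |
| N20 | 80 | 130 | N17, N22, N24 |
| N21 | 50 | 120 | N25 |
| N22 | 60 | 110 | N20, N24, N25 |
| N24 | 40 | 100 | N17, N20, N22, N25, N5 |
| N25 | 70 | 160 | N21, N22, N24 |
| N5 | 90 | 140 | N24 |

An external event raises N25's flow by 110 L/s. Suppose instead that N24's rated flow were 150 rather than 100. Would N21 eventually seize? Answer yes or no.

no

With N24's rated flow at 150:
Round 1 — N25 at 180 > 160. N25 seizes.
  N25 sheds 180 L/s to N21, N22, N24: 60 each.
    N21: 50+60 = 110 ≤ 120
    N22: 60+60 = 120 > 110
    N24: 40+60 = 100 ≤ 150
Round 2 — N22 seizes.
  N22 sheds 120 L/s to N20, N24: 60 each.
    N20: 80+60 = 140 > 130
    N24: 100+60 = 160 > 150
Round 3 — N20, N24 seize.
  N20 sheds 140 L/s to N17: 140 each.
    N17: 60+140 = 200 > 150
  N24 sheds 160 L/s to N17, N5: 80 each.
    N17: 200+80 = 280 > 150
    N5: 90+80 = 170 > 140
Round 4 — N17, N5 seize.
  N17 sheds 280 L/s: no online neighbours, lost.
  N5 sheds 170 L/s: no online neighbours, lost.
No further seizures.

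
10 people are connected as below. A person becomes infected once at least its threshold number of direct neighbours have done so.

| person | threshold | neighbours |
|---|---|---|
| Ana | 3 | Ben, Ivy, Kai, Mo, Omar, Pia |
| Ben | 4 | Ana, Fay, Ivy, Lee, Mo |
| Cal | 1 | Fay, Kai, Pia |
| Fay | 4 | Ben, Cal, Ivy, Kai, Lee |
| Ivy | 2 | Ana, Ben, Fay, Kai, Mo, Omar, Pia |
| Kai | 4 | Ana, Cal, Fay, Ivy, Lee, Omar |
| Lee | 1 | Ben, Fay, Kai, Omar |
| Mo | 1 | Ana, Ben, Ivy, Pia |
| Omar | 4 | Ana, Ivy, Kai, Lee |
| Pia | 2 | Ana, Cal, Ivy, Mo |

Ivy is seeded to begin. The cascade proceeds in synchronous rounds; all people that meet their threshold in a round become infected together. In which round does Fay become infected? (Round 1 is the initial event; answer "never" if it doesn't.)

never

Round 1 — Ivy becomes infected (initial).
Round 2 — checking thresholds:
  Ana: 1 of 6 neighbours < 3, not yet.
  Ben: 1 of 5 neighbours < 4, not yet.
  Fay: 1 of 5 neighbours < 4, not yet.
  Kai: 1 of 6 neighbours < 4, not yet.
  Mo: 1 of 4 neighbours ≥ 1, becomes infected.
  Omar: 1 of 4 neighbours < 4, not yet.
  Pia: 1 of 4 neighbours < 2, not yet.
Round 3 — checking thresholds:
  Ana: 2 of 6 neighbours < 3, not yet.
  Ben: 2 of 5 neighbours < 4, not yet.
  Fay: 1 of 5 neighbours < 4, not yet.
  Kai: 1 of 6 neighbours < 4, not yet.
  Omar: 1 of 4 neighbours < 4, not yet.
  Pia: 2 of 4 neighbours ≥ 2, becomes infected.
Round 4 — checking thresholds:
  Ana: 3 of 6 neighbours ≥ 3, becomes infected.
  Ben: 2 of 5 neighbours < 4, not yet.
  Cal: 1 of 3 neighbours ≥ 1, becomes infected.
  Fay: 1 of 5 neighbours < 4, not yet.
  Kai: 1 of 6 neighbours < 4, not yet.
  Omar: 1 of 4 neighbours < 4, not yet.
Round 5 — no new infections; cascade stops.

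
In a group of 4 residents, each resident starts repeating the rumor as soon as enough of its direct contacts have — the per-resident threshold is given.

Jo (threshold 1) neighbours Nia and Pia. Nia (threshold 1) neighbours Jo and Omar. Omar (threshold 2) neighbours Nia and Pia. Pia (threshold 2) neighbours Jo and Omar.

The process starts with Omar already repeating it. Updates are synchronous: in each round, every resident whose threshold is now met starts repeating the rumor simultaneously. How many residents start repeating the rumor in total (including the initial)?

Round 1 — Omar starts repeating the rumor (initial).
Round 2 — checking thresholds:
  Nia: 1 of 2 neighbours ≥ 1, starts repeating the rumor.
  Pia: 1 of 2 neighbours < 2, below threshold.
Round 3 — checking thresholds:
  Jo: 1 of 2 neighbours ≥ 1, starts repeating the rumor.
  Pia: 1 of 2 neighbours < 2, below threshold.
Round 4 — checking thresholds:
  Pia: 2 of 2 neighbours ≥ 2, starts repeating the rumor.
Round 5 — no new spreads; cascade stops.

4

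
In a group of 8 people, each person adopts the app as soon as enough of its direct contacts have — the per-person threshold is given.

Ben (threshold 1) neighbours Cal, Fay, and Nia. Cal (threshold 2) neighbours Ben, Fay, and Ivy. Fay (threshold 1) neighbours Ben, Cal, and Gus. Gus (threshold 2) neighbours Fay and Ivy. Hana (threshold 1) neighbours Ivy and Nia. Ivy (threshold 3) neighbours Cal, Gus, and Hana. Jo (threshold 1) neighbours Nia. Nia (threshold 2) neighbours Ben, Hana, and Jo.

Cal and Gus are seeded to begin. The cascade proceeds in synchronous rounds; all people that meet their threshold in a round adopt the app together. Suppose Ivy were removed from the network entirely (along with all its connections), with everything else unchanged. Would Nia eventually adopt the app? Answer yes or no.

no

With Ivy removed:
Round 1 — Cal, Gus adopt the app (initial).
Round 2 — checking thresholds:
  Ben: 1 of 3 neighbours ≥ 1, adopts the app.
  Fay: 2 of 3 neighbours ≥ 1, adopts the app.
Round 3 — no new adoptions; cascade stops.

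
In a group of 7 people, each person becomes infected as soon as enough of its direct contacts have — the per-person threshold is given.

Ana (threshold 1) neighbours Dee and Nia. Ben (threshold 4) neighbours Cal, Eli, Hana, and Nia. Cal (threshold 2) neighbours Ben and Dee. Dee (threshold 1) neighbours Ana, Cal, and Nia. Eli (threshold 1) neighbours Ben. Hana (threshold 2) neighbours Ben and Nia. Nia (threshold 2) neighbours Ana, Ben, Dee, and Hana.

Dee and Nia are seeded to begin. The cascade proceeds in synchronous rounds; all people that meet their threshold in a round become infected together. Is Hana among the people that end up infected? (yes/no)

Round 1 — Dee, Nia become infected (initial).
Round 2 — checking thresholds:
  Ana: 2 of 2 neighbours ≥ 1, becomes infected.
  Ben: 1 of 4 neighbours < 4, holds.
  Cal: 1 of 2 neighbours < 2, holds.
  Hana: 1 of 2 neighbours < 2, holds.
Round 3 — no new infections; cascade stops.

no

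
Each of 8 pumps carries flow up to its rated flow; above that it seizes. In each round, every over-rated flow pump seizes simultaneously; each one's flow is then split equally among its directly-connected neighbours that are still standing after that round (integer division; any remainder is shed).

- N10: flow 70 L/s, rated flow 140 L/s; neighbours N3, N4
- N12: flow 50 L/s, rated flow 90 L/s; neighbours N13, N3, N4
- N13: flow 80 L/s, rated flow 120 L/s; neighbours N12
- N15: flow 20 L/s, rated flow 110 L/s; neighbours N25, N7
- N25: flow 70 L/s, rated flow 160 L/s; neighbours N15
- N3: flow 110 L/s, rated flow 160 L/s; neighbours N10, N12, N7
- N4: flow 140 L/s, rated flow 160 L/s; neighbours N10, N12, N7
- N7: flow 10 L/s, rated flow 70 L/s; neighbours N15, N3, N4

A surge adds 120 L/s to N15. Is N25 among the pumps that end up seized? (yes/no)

no

Round 1 — N15 at 140 > 110. N15 seizes.
  N15 sheds 140 L/s to N25, N7: 70 each.
    N25: 70+70 = 140 ≤ 160
    N7: 10+70 = 80 > 70
Round 2 — N7 seizes.
  N7 sheds 80 L/s to N3, N4: 40 each.
    N3: 110+40 = 150 ≤ 160
    N4: 140+40 = 180 > 160
Round 3 — N4 seizes.
  N4 sheds 180 L/s to N10, N12: 90 each.
    N10: 70+90 = 160 > 140
    N12: 50+90 = 140 > 90
Round 4 — N10, N12 seize.
  N10 sheds 160 L/s to N3: 160 each.
    N3: 150+160 = 310 > 160
  N12 sheds 140 L/s to N13, N3: 70 each.
    N13: 80+70 = 150 > 120
    N3: 310+70 = 380 > 160
Round 5 — N13, N3 seize.
  N13 sheds 150 L/s: no online neighbours, lost.
  N3 sheds 380 L/s: no online neighbours, lost.
No further seizures.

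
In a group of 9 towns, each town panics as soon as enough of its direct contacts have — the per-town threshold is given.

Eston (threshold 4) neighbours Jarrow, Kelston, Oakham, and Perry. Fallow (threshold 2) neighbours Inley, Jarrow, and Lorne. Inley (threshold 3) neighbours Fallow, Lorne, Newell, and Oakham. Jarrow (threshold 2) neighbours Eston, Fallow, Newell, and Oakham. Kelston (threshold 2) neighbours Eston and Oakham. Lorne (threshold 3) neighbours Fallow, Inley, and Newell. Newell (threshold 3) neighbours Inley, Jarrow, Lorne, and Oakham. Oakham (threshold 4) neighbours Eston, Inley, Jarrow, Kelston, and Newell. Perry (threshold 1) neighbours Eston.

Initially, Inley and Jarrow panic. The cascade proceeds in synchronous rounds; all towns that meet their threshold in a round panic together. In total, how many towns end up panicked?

3

Round 1 — Inley, Jarrow panic (initial).
Round 2 — checking thresholds:
  Eston: 1 of 4 neighbours < 4, not yet.
  Fallow: 2 of 3 neighbours ≥ 2, panics.
  Lorne: 1 of 3 neighbours < 3, not yet.
  Newell: 2 of 4 neighbours < 3, not yet.
  Oakham: 2 of 5 neighbours < 4, not yet.
Round 3 — no new panics; cascade stops.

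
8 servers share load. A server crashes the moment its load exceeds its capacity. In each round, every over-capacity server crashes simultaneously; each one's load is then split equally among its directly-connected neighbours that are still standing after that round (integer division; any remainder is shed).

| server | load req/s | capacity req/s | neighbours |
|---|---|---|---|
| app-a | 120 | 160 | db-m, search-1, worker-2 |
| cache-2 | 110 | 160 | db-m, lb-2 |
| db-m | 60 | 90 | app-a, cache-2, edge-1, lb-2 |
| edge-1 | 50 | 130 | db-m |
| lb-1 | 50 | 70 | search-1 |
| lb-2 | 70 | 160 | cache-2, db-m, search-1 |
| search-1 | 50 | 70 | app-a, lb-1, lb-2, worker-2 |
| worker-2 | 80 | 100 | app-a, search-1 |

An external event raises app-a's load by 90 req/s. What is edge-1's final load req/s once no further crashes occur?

Round 1 — app-a at 210 > 160. app-a crashes.
  app-a sheds 210 req/s to db-m, search-1, worker-2: 70 each.
    db-m: 60+70 = 130 > 90
    search-1: 50+70 = 120 > 70
    worker-2: 80+70 = 150 > 100
Round 2 — db-m, search-1, worker-2 crash.
  db-m sheds 130 req/s to cache-2, edge-1, lb-2: 43 each (1 lost).
    cache-2: 110+43 = 153 ≤ 160
    edge-1: 50+43 = 93 ≤ 130
    lb-2: 70+43 = 113 ≤ 160
  search-1 sheds 120 req/s to lb-1, lb-2: 60 each.
    lb-1: 50+60 = 110 > 70
    lb-2: 113+60 = 173 > 160
  worker-2 sheds 150 req/s: no online neighbours, lost.
Round 3 — lb-1, lb-2 crash.
  lb-1 sheds 110 req/s: no online neighbours, lost.
  lb-2 sheds 173 req/s to cache-2: 173 each.
    cache-2: 153+173 = 326 > 160
Round 4 — cache-2 crashes.
  cache-2 sheds 326 req/s: no online neighbours, lost.
No further crashes.

93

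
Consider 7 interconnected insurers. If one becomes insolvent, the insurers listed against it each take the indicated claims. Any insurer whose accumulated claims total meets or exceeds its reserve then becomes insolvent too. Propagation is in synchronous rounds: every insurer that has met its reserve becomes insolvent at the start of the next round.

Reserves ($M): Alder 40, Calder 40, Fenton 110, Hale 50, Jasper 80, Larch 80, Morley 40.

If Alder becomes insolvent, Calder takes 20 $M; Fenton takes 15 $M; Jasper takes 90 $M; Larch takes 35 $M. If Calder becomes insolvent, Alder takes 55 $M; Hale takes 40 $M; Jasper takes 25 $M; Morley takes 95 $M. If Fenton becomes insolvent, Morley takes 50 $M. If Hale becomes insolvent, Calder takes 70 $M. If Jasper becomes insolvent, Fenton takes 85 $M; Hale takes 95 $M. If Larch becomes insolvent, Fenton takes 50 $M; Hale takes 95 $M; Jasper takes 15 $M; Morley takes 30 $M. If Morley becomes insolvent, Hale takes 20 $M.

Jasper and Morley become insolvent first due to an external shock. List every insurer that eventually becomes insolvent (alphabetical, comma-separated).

Round 1 — Jasper, Morley become insolvent (initial).
  Fenton: +85 → 85 < 110
  Hale: +95+20 → 115 ≥ 50
Round 2 — Hale becomes insolvent.
  Calder: +70 → 70 ≥ 40
Round 3 — Calder becomes insolvent.
  Alder: +55 → 55 ≥ 40
Round 4 — Alder becomes insolvent.
  Fenton: +15 → 100 < 110
  Larch: +35 → 35 < 80
No further insolvencies.

Alder, Calder, Hale, Jasper, Morley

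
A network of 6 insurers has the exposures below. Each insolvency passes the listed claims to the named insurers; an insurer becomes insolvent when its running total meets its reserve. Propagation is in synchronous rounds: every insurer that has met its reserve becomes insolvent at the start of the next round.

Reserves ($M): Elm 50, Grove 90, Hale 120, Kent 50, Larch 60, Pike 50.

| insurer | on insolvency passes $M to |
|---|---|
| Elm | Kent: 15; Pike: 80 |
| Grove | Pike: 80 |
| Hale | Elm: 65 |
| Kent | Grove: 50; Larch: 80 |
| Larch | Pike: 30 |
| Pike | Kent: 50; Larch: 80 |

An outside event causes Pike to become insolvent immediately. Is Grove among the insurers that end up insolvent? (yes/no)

no

Round 1 — Pike becomes insolvent (initial).
  Kent: +50 → 50 ≥ 50
  Larch: +80 → 80 ≥ 60
Round 2 — Kent, Larch become insolvent.
  Grove: +50 → 50 < 90
No further insolvencies.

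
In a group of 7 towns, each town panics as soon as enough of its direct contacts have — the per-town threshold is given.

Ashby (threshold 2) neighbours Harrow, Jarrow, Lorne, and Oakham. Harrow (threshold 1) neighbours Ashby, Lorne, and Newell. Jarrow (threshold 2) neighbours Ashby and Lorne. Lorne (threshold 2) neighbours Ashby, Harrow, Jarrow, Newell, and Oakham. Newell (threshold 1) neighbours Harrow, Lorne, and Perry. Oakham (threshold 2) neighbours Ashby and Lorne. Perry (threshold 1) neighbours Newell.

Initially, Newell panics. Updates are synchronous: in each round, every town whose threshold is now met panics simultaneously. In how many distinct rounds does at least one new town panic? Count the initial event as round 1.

Round 1 — Newell panics (initial).
Round 2 — checking thresholds:
  Harrow: 1 of 3 neighbours ≥ 1, panics.
  Lorne: 1 of 5 neighbours < 2, below threshold.
  Perry: 1 of 1 neighbours ≥ 1, panics.
Round 3 — checking thresholds:
  Ashby: 1 of 4 neighbours < 2, below threshold.
  Lorne: 2 of 5 neighbours ≥ 2, panics.
Round 4 — checking thresholds:
  Ashby: 2 of 4 neighbours ≥ 2, panics.
  Jarrow: 1 of 2 neighbours < 2, below threshold.
  Oakham: 1 of 2 neighbours < 2, below threshold.
Round 5 — checking thresholds:
  Jarrow: 2 of 2 neighbours ≥ 2, panics.
  Oakham: 2 of 2 neighbours ≥ 2, panics.
Round 6 — no new panics; cascade stops.

5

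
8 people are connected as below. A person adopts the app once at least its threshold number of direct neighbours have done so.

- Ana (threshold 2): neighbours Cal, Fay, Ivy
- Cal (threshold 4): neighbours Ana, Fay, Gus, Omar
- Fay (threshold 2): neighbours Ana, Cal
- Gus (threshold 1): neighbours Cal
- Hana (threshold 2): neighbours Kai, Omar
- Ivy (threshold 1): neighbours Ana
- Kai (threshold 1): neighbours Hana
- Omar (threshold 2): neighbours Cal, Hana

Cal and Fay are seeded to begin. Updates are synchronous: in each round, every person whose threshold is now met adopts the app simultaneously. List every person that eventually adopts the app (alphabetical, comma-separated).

Ana, Cal, Fay, Gus, Ivy

Round 1 — Cal, Fay adopt the app (initial).
Round 2 — checking thresholds:
  Ana: 2 of 3 neighbours ≥ 2, adopts the app.
  Gus: 1 of 1 neighbours ≥ 1, adopts the app.
  Omar: 1 of 2 neighbours < 2, holds.
Round 3 — checking thresholds:
  Ivy: 1 of 1 neighbours ≥ 1, adopts the app.
  Omar: 1 of 2 neighbours < 2, holds.
Round 4 — no new adoptions; cascade stops.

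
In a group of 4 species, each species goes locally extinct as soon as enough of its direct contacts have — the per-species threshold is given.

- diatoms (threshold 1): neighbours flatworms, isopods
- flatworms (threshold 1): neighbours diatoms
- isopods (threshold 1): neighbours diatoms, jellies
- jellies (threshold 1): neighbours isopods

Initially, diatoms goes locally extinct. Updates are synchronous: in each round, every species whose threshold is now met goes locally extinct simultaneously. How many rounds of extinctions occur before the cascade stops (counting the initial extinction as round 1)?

Round 1 — diatoms goes locally extinct (initial).
Round 2 — checking thresholds:
  flatworms: 1 of 1 neighbours ≥ 1, goes locally extinct.
  isopods: 1 of 2 neighbours ≥ 1, goes locally extinct.
Round 3 — checking thresholds:
  jellies: 1 of 1 neighbours ≥ 1, goes locally extinct.
Round 4 — no new extinctions; cascade stops.

3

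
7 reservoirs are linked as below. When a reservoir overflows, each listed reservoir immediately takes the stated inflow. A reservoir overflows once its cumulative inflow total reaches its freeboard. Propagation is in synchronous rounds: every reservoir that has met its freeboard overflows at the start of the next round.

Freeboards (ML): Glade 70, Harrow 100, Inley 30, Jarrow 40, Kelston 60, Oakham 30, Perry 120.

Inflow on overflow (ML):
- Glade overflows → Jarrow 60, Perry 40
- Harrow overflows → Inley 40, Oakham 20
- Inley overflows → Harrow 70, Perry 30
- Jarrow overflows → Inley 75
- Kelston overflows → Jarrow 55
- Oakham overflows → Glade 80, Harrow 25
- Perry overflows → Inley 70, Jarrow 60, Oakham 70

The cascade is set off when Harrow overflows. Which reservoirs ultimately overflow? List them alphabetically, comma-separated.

Harrow, Inley

Round 1 — Harrow overflows (initial).
  Inley: +40 → 40 ≥ 30
  Oakham: +20 → 20 < 30
Round 2 — Inley overflows.
  Perry: +30 → 30 < 120
No further overflows.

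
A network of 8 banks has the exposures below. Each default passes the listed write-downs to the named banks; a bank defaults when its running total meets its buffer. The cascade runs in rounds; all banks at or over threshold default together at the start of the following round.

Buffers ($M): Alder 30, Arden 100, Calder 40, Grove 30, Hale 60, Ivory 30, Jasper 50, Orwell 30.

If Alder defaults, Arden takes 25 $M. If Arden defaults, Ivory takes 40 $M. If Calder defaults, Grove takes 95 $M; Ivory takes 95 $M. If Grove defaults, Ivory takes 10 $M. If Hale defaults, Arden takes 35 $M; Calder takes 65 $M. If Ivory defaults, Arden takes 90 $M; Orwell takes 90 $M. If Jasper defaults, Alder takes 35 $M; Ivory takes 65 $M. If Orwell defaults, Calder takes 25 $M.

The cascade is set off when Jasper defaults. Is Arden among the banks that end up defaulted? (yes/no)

Round 1 — Jasper defaults (initial).
  Alder: +35 → 35 ≥ 30
  Ivory: +65 → 65 ≥ 30
Round 2 — Alder, Ivory default.
  Arden: +25+90 → 115 ≥ 100
  Orwell: +90 → 90 ≥ 30
Round 3 — Arden, Orwell default.
  Calder: +25 → 25 < 40
No further defaults.

yes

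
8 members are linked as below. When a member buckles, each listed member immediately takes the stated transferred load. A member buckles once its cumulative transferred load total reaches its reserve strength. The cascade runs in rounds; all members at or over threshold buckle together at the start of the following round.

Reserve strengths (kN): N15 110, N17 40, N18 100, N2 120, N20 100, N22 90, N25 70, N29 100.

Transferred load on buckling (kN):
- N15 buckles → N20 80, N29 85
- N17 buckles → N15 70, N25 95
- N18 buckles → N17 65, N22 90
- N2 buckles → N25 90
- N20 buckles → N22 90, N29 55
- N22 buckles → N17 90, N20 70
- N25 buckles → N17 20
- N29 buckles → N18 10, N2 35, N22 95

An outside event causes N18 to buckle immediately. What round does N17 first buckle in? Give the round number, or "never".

Round 1 — N18 buckles (initial).
  N17: +65 → 65 ≥ 40
  N22: +90 → 90 ≥ 90
Round 2 — N17, N22 buckle.
  N15: +70 → 70 < 110
  N20: +70 → 70 < 100
  N25: +95 → 95 ≥ 70
Round 3 — N25 buckles.
No further bucklings.

2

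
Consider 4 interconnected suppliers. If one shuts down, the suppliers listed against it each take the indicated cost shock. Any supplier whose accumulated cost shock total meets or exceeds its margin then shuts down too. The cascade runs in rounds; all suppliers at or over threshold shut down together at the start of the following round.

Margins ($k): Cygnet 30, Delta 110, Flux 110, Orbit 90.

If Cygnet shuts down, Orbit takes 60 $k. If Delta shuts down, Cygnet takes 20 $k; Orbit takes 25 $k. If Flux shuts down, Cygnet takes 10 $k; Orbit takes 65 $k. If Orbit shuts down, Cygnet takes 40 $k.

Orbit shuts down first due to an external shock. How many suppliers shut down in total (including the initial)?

Round 1 — Orbit shuts down (initial).
  Cygnet: +40 → 40 ≥ 30
Round 2 — Cygnet shuts down.
No further shutdowns.

2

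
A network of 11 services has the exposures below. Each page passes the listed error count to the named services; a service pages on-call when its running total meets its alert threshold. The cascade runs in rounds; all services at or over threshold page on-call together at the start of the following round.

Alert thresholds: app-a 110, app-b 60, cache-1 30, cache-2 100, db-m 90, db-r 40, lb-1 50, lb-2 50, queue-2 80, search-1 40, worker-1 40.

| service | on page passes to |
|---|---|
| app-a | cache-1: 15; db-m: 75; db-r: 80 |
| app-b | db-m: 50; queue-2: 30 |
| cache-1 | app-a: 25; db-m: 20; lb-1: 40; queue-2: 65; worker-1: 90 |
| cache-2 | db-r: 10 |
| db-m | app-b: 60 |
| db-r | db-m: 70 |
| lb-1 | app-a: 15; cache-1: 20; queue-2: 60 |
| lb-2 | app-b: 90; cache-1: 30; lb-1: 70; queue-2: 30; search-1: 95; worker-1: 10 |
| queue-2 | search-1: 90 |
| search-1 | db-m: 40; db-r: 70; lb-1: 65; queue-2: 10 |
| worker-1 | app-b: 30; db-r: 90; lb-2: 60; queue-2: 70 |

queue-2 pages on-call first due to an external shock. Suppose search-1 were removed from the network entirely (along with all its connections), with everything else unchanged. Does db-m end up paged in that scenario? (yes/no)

no

With search-1 removed:
Round 1 — queue-2 pages on-call (initial).
No further pages.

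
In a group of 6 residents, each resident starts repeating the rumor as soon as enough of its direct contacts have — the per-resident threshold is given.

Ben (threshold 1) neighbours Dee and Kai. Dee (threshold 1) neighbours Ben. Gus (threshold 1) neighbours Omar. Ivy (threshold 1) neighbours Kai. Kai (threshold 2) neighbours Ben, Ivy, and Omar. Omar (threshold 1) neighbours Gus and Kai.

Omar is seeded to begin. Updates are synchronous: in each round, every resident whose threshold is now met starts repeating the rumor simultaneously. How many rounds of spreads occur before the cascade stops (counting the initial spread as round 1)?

Round 1 — Omar starts repeating the rumor (initial).
Round 2 — checking thresholds:
  Gus: 1 of 1 neighbours ≥ 1, starts repeating the rumor.
  Kai: 1 of 3 neighbours < 2, not yet.
Round 3 — no new spreads; cascade stops.

2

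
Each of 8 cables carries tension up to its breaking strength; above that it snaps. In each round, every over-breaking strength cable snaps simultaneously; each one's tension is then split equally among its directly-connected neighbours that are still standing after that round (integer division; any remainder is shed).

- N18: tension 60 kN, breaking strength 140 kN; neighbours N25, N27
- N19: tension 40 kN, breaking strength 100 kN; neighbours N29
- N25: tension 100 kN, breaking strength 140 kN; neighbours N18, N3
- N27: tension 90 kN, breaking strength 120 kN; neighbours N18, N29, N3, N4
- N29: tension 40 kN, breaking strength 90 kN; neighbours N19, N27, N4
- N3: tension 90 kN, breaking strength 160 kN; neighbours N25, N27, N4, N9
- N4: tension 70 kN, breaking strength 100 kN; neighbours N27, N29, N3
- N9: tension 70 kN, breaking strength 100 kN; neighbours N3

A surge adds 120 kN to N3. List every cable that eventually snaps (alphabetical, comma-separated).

N18, N19, N25, N27, N29, N3, N4, N9

Round 1 — N3 at 210 > 160. N3 snaps.
  N3 sheds 210 kN to N25, N27, N4, N9: 52 each (2 lost).
    N25: 100+52 = 152 > 140
    N27: 90+52 = 142 > 120
    N4: 70+52 = 122 > 100
    N9: 70+52 = 122 > 100
Round 2 — N25, N27, N4, N9 snap.
  N25 sheds 152 kN to N18: 152 each.
    N18: 60+152 = 212 > 140
  N27 sheds 142 kN to N18, N29: 71 each.
    N18: 212+71 = 283 > 140
    N29: 40+71 = 111 > 90
  N4 sheds 122 kN to N29: 122 each.
    N29: 111+122 = 233 > 90
  N9 sheds 122 kN: no online neighbours, lost.
Round 3 — N18, N29 snap.
  N18 sheds 283 kN: no online neighbours, lost.
  N29 sheds 233 kN to N19: 233 each.
    N19: 40+233 = 273 > 100
Round 4 — N19 snaps.
  N19 sheds 273 kN: no online neighbours, lost.
No further breaks.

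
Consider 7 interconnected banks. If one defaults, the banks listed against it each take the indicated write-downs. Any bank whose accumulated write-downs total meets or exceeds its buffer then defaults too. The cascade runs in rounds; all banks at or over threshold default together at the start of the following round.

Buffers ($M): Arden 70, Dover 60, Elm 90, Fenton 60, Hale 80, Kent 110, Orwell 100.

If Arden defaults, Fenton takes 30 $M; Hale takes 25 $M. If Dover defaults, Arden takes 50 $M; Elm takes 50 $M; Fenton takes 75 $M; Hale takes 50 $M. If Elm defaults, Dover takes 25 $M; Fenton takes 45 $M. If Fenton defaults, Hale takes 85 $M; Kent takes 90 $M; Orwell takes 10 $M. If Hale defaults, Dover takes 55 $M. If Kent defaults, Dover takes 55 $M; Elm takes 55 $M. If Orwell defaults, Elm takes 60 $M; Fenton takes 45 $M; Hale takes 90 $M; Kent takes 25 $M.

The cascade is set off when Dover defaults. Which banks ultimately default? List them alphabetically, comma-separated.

Round 1 — Dover defaults (initial).
  Arden: +50 → 50 < 70
  Elm: +50 → 50 < 90
  Fenton: +75 → 75 ≥ 60
  Hale: +50 → 50 < 80
Round 2 — Fenton defaults.
  Hale: +85 → 135 ≥ 80
  Kent: +90 → 90 < 110
  Orwell: +10 → 10 < 100
Round 3 — Hale defaults.
No further defaults.

Dover, Fenton, Hale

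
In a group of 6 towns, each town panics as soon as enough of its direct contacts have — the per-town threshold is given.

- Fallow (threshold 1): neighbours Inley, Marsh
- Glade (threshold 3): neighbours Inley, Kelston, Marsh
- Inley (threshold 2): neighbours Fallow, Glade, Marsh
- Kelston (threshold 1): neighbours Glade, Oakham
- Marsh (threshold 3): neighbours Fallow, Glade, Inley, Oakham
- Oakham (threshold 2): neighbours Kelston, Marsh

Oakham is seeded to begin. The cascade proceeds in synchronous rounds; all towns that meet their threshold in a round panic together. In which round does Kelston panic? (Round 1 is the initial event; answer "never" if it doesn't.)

Round 1 — Oakham panics (initial).
Round 2 — checking thresholds:
  Kelston: 1 of 2 neighbours ≥ 1, panics.
  Marsh: 1 of 4 neighbours < 3, holds.
Round 3 — no new panics; cascade stops.

2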